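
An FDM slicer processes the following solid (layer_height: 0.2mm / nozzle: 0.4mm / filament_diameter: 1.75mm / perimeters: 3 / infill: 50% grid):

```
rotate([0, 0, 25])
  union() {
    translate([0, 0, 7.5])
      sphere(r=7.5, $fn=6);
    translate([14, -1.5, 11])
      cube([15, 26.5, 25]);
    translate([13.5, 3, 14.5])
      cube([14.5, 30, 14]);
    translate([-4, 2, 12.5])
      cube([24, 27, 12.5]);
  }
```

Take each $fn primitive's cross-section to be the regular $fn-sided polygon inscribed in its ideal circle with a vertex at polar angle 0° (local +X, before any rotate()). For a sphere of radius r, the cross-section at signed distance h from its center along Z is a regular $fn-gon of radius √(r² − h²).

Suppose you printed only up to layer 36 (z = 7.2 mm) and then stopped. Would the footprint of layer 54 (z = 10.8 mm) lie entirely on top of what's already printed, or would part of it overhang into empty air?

Compare the two slices. At z = 7.2: the r=7.5 sphere slices to a regular 6-gon of circumradius 7.494 (√(r²−h²) with h=0.3 from center) (area = (6/2)·7.494²·sin(360°/6) = 145.91 mm²); the cube at (14, -1.5) is not intersected at this z (z outside [11, 36]); the cube at (13.5, 3) is absent (z outside [14.5, 28.5]); the cube at (-4, 2) does not reach this height (z outside [12.5, 25]); Combining (union): only the r=7.5 sphere is present, so the union is just that shape — area = 145.91 mm²; (rotated 25° about Z; rotation is an isometry so areas/perimeters/island counts are preserved). At z = 10.8: the r=7.5 sphere slices to a regular 6-gon of circumradius 6.735 (√(r²−h²) with h=3.3 from center) (area = (6/2)·6.735²·sin(360°/6) = 117.85 mm²); the cube at (14, -1.5) is absent (z outside [11, 36]); the cube at (13.5, 3) is not intersected at this z (z outside [14.5, 28.5]); the cube at (-4, 2) does not reach this height (z outside [12.5, 25]); Combining (union): only the r=7.5 sphere is present, so the union is just that shape — area = 117.85 mm²; (whole slice rotated 25° about Z — lengths, areas and connectivity unchanged). Checking containment: the cross-section at z = 10.8 is a subset of the cross-section at z = 7.2.

entirely on top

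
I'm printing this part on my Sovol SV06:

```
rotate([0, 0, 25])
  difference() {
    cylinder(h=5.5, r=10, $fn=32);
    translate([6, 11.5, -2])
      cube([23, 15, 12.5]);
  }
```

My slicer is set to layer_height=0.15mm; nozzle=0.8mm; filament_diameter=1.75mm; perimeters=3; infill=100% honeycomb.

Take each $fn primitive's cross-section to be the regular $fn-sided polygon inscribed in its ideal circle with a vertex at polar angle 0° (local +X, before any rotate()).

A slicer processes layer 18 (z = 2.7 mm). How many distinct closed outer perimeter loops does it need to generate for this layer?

At z = 2.7 mm: the r=10 cylinder gives a regular 32-gon of circumradius 10 (constant along its height); the cube at (6, 11.5) is present — its section is the full 23×15 rectangle; Taking the first minus the rest: starting from the r=10 cylinder, the 23×15 cube at (6, 11.5) misses the remaining region (no effect) — 1 connected region; (rotated 25° about Z; rotation is an isometry so areas/perimeters/island counts are preserved). The result has 1 disconnected region.

1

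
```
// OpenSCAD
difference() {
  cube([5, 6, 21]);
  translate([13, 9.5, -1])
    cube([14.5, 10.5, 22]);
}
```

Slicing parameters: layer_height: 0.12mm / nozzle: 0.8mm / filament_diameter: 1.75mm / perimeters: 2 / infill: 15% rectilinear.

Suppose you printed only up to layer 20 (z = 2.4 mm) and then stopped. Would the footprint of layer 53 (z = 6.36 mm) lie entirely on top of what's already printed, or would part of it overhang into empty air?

entirely on top

Compare the two slices. At z = 2.4: the 5×6 cube contributes its full rectangle (area 30.00 mm²); the cube at (13, 9.5) (footprint 14.5×10.5) is included at this height (area 152.25 mm²); Taking the first minus the rest: starting from the 5×6 cube (30.00 mm²), the 14.5×10.5 cube at (13, 9.5) misses the remaining region (no effect) — area = 30.00 mm². At z = 6.36: the cube is present — its section is the full 5×6 rectangle (area 30.00 mm²); the cube at (13, 9.5) is present — its section is the full 14.5×10.5 rectangle (area 152.25 mm²); Taking the first minus the rest: starting from the 5×6 cube (30.00 mm²), the 14.5×10.5 cube at (13, 9.5) misses the remaining region (no effect) — area = 30.00 mm². Checking containment: the cross-section at z = 6.36 is a subset of the cross-section at z = 2.4.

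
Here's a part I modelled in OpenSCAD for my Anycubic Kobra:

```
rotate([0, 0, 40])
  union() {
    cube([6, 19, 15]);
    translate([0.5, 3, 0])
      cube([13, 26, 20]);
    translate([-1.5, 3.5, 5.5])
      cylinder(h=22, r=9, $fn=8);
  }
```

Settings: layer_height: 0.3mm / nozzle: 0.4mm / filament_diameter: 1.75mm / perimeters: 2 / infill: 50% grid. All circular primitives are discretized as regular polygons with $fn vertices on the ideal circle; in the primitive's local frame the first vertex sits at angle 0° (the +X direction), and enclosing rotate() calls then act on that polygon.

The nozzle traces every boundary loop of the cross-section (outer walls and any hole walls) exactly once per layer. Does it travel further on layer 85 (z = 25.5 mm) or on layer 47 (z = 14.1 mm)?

layer 47 (z = 14.1 mm)

Layer 85 (z = 25.5): the cube is not intersected at this z (z outside [0, 15]); the cube at (0.5, 3) does not reach this height (z outside [0, 20]); the cylinder at (-1.5, 3.5): section is a regular 8-gon, circumradius r=9 (perimeter = 2·8·9.000·sin(180°/8) = 55.11 mm); Combining (union): only the r=9 cylinder at (-1.5, 3.5) is present, so the union is just that shape — boundary = 55.11 mm; (rotated 40° about Z; rotation is an isometry so areas/perimeters/island counts are preserved). So its perimeter = 55.11 mm. Layer 47 (z = 14.1): the cube (footprint 6×19) is included at this height (perimeter 50.00 mm); the cube at (0.5, 3) (footprint 13×26) is included at this height (perimeter 78.00 mm); the r=9 cylinder at (-1.5, 3.5) gives a regular 8-gon of circumradius 9 (constant along its height) (perimeter = 2·8·9.000·sin(180°/8) = 55.11 mm); Combining (union): the regions partially overlap (shared area 153.94 mm²), so the edge portions inside another operand are dropped and the merged outline is re-measured after clipping — boundary = 105.24 mm; (whole slice rotated 40° about Z — lengths, areas and connectivity unchanged). So its perimeter = 105.24 mm. Layer 47 is larger (105.24 vs 55.11 mm).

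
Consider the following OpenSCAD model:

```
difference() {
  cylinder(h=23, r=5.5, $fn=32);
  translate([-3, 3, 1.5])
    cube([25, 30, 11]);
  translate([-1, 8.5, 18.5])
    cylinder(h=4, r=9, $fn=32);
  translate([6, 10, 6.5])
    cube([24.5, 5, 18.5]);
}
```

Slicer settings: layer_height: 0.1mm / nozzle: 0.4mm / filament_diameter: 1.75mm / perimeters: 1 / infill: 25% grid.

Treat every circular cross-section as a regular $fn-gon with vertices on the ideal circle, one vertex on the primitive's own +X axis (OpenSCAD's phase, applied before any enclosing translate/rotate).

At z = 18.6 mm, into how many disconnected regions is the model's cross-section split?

At z = 18.6 mm: the r=5.5 cylinder gives a regular 32-gon of circumradius 5.5 (constant along its height); the cube at (-3, 3) is not intersected at this z (z outside [1.5, 12.5]); the cylinder at (-1, 8.5): section is a regular 32-gon, circumradius r=9; the 24.5×5 cube at (6, 10) contributes its full rectangle; Taking the first minus the rest: starting from the r=5.5 cylinder, the r=9 cylinder at (-1, 8.5) partially overlaps it — only the 45.37 mm² overlap (of its 252.84 mm²) is removed, clipping the outline; the 24.5×5 cube at (6, 10) misses the remaining region (no effect) — 1 connected region. The result has 1 disconnected region.

1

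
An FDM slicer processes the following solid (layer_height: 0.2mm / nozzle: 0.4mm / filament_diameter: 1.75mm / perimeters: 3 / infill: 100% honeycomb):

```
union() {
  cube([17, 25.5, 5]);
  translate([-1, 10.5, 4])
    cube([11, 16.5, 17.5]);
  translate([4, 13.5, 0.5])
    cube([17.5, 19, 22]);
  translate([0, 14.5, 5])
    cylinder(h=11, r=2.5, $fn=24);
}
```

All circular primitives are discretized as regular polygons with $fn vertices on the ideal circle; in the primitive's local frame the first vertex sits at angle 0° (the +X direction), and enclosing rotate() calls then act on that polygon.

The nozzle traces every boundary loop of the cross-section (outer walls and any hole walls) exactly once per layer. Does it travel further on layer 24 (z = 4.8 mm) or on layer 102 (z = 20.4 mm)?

Layer 24 (z = 4.8): the 17×25.5 cube contributes its full rectangle (perimeter 85.00 mm); the cube at (-1, 10.5) is present — its section is the full 11×16.5 rectangle (perimeter 55.00 mm); the 17.5×19 cube at (4, 13.5) contributes its full rectangle (perimeter 73.00 mm); the cylinder at (0, 14.5) is not intersected at this z (z outside [5, 16]); Taking the union: the regions partially overlap (shared area 315.00 mm²), so the edge portions inside another operand are dropped and the merged outline is re-measured after clipping — boundary = 110.00 mm. So its perimeter = 110.00 mm. Layer 102 (z = 20.4): the cube does not reach this height (z outside [0, 5]); the 11×16.5 cube at (-1, 10.5) contributes its full rectangle (perimeter 55.00 mm); the 17.5×19 cube at (4, 13.5) contributes its full rectangle (perimeter 73.00 mm); the cylinder at (0, 14.5) is absent (z outside [5, 16]); Combining (union): the regions partially overlap (shared area 81.00 mm²), so the edge portions inside another operand are dropped and the merged outline is re-measured after clipping — boundary = 89.00 mm. So its perimeter = 89.00 mm. Layer 24 is larger (110.00 vs 89.00 mm).

layer 24 (z = 4.8 mm)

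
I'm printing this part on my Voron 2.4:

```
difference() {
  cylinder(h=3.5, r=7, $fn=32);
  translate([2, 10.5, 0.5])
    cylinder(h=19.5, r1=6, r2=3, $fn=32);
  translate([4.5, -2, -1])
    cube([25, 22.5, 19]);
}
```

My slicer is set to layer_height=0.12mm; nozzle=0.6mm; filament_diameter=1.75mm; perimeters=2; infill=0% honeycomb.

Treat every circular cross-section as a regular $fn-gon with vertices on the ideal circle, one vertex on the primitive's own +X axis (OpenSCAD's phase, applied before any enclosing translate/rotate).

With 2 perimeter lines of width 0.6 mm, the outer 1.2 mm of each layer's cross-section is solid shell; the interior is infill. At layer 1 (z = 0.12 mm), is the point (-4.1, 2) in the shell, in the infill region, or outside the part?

At z = 0.12 mm: the cylinder: section is a regular 32-gon, circumradius r=7; the cone at (2, 10.5) is not intersected at this z (z outside [0.5, 20]); the cube at (4.5, -2) is present — its section is the full 25×22.5 rectangle; Taking the first minus the rest: starting from the r=7 cylinder, the 25×22.5 cube at (4.5, -2) partially overlaps it — only the 13.94 mm² overlap (of its 562.50 mm²) is removed, clipping the outline — 1 connected region. Overall, the cross-section is a single solid region. The nearest boundary edge runs (-6.47, 2.68)→(-5.82, 3.89); distance from the point to it = 2.41 mm. The point is inside the cross-section and 2.41 mm from the nearest boundary — more than the 1.2 mm shell width (2 × 0.6), so it's in the infill interior.

infill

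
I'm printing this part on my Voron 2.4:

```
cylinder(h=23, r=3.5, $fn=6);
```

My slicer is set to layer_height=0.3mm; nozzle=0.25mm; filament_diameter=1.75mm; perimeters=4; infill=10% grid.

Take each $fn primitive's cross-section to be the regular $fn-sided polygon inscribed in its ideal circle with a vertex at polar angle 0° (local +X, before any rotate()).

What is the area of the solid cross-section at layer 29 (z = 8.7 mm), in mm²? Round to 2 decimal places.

31.83 mm²

At z = 8.7 mm: the r=3.5 cylinder gives a regular 6-gon of circumradius 3.5 (constant along its height) (area = (6/2)·3.500²·sin(360°/6) = 31.83 mm²). Overall, the cross-section is a single solid region. Net area = 31.83 mm².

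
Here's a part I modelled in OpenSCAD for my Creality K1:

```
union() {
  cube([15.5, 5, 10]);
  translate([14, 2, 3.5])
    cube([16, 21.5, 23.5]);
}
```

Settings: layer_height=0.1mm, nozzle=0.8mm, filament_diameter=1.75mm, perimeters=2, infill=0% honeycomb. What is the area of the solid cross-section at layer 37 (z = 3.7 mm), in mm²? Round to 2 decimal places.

At z = 3.7 mm: the cube is present — its section is the full 15.5×5 rectangle (area 77.50 mm²); the cube at (14, 2) is present — its section is the full 16×21.5 rectangle (area 344.00 mm²); Combining (union): the regions partially overlap — summed areas 421.50 mm² minus the doubly-counted overlap 4.50 mm² gives 417.00 mm² — area = 417.00 mm². Overall, the cross-section is a single solid region. Net area = 417.00 mm².

417.00 mm²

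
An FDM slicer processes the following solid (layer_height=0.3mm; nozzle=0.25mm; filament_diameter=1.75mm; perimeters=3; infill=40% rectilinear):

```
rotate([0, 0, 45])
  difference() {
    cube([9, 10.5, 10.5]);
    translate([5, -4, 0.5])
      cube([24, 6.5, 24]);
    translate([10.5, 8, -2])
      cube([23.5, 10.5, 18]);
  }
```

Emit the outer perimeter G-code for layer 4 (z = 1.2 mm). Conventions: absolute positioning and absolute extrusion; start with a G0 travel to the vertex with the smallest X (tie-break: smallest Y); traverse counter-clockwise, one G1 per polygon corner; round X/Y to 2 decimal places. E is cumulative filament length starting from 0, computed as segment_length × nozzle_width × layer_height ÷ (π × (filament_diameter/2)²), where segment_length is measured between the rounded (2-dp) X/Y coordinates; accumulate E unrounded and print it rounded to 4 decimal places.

At z = 1.2 mm: the cube is present — its section is the full 9×10.5 rectangle; the 24×6.5 cube at (5, -4) contributes its full rectangle; the 23.5×10.5 cube at (10.5, 8) contributes its full rectangle; Taking the first minus the rest: starting from the 9×10.5 cube, the 24×6.5 cube at (5, -4) partially overlaps it — only the 10.00 mm² overlap (of its 156.00 mm²) is removed, clipping the outline; the 23.5×10.5 cube at (10.5, 8) misses the remaining region (no effect) — 1 connected region; (whole slice rotated 45° about Z — lengths, areas and connectivity unchanged). The outline is a single polygon with 6 vertices. Extrusion per mm of travel: 0.25 × 0.3 / (π × 0.875²) = 0.031181. Accumulating E over each segment gives final E = 1.2162.

G0 X-7.42 Y7.42 Z1.20
G1 X0.00 Y0.00 E0.3272
G1 X3.54 Y3.54 E0.4833
G1 X1.77 Y5.30 E0.5611
G1 X4.60 Y8.13 E0.6859
G1 X-1.06 Y13.79 E0.9355
G1 X-7.42 Y7.42 E1.2162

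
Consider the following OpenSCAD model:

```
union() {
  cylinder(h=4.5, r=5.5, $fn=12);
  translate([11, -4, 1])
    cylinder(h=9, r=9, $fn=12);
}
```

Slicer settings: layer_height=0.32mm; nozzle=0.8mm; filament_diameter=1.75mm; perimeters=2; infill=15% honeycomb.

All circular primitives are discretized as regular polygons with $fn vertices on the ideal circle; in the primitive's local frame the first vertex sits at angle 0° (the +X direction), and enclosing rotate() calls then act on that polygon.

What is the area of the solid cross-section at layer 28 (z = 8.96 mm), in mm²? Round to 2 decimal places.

243.00 mm²

At z = 8.96 mm: the cylinder is absent (z outside [0, 4.5]); the r=9 cylinder at (11, -4) gives a regular 12-gon of circumradius 9 (constant along its height) (area = (12/2)·9.000²·sin(360°/12) = 243.00 mm²); Taking the union: only the r=9 cylinder at (11, -4) is present, so the union is just that shape — area = 243.00 mm². Overall, the cross-section is a single solid region. Net area = 243.00 mm².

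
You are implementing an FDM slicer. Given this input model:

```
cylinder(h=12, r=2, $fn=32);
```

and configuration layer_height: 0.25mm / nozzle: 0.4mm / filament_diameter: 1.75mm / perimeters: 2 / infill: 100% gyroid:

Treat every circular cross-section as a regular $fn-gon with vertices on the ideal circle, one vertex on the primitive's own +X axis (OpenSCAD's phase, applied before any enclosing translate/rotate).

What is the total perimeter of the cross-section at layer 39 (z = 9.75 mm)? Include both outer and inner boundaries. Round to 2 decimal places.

12.55 mm

At z = 9.75 mm: the r=2 cylinder contributes a regular 32-gon of circumradius 2 (perimeter = 2·32·2.000·sin(180°/32) = 12.55 mm). Overall, the cross-section is a single solid region. Total boundary length (outer) = 12.55 mm.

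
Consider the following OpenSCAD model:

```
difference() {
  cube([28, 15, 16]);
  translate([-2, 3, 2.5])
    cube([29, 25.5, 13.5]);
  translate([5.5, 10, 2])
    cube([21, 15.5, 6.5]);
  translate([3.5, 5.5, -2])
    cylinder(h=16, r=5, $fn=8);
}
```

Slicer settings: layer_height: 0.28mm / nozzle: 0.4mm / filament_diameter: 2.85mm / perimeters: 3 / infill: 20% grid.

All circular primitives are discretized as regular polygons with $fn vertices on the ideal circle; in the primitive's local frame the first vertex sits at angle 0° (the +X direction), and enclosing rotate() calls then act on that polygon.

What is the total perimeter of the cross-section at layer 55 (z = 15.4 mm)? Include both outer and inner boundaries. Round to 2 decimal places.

At z = 15.4 mm: the cube (footprint 28×15) is included at this height (perimeter 86.00 mm); the cube at (-2, 3) is present — its section is the full 29×25.5 rectangle (perimeter 109.00 mm); the cube at (5.5, 10) does not reach this height (z outside [2, 8.5]); the cylinder at (3.5, 5.5) does not reach this height (z outside [-2, 14]); Subtracting the remaining from the first: starting from the 28×15 cube, the 29×25.5 cube at (-2, 3) partially overlaps it — only the 324.00 mm² overlap (of its 739.50 mm²) is removed, clipping the outline — boundary = 86.00 mm. Overall, the cross-section is a single solid region. Total boundary length (outer) = 86.00 mm.

86.00 mm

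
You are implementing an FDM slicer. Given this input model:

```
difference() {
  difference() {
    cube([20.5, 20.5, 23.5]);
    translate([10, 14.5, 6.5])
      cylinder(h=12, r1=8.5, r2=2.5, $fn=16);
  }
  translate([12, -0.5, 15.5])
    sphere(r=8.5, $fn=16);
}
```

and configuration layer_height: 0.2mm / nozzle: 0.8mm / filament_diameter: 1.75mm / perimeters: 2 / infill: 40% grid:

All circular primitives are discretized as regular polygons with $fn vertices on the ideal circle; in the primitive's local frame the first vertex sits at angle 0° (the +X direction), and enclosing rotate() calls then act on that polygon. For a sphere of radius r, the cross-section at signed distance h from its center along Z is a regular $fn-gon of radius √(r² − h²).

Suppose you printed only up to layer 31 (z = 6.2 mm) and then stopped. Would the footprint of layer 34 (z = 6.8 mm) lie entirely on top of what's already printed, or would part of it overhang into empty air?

entirely on top

Compare the two slices. At z = 6.2: the cube (footprint 20.5×20.5) is included at this height (area 420.25 mm²); the cone at (10, 14.5) does not reach this height (z outside [6.5, 18.5]); After the difference (first − rest): none of the subtracted shapes is present at this height, so the 20.5×20.5 cube is unchanged — area = 420.25 mm²; the sphere at (12, -0.5) is not intersected at this z (|z−center|=9.300 > r=8.5); After the difference (first − rest): none of the subtracted shapes is present at this height, so that combined region is unchanged — area = 420.25 mm². At z = 6.8: the 20.5×20.5 cube contributes its full rectangle (area 420.25 mm²); the cone at (10, 14.5) (r1=8.5→r2=2.5) has section circumradius 8.350 here — a regular 16-gon (area = (16/2)·8.350²·sin(360°/16) = 213.45 mm²); After the difference (first − rest): starting from the 20.5×20.5 cube (420.25 mm²), the cone at (10, 14.5) partially overlaps it — only the 196.07 mm² overlap (of its 213.45 mm²) is removed, clipping the outline — area = 224.18 mm²; the sphere at (12, -0.5) does not reach this height (|z−center|=8.700 > r=8.5); After the difference (first − rest): none of the subtracted shapes is present at this height, so the result so far is unchanged — area = 224.18 mm². Checking containment: the cross-section at z = 6.8 is a subset of the cross-section at z = 6.2.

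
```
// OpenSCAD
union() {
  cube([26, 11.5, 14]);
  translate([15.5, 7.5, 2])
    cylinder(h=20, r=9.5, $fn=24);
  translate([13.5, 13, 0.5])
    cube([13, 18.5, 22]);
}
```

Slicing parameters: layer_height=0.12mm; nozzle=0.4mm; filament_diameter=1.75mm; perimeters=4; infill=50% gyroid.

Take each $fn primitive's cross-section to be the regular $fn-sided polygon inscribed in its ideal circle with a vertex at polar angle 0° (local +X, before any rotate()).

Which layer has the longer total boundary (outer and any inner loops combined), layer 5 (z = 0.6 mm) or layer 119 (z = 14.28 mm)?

layer 5 (z = 0.6 mm)

Layer 5 (z = 0.6): the 26×11.5 cube contributes its full rectangle (perimeter 75.00 mm); the cylinder at (15.5, 7.5) does not reach this height (z outside [2, 22]); the 13×18.5 cube at (13.5, 13) contributes its full rectangle (perimeter 63.00 mm); Combining (union): the 2 present regions are separate (no shared area or edge), so areas and boundary lengths simply add and each stays a separate island — boundary = 138.00 mm. So its perimeter = 138.00 mm. Layer 119 (z = 14.28): the cube is not intersected at this z (z outside [0, 14]); the cylinder at (15.5, 7.5): section is a regular 24-gon, circumradius r=9.5 (perimeter = 2·24·9.500·sin(180°/24) = 59.52 mm); the cube at (13.5, 13) is present — its section is the full 13×18.5 rectangle (perimeter 63.00 mm); Taking the union: the regions partially overlap (shared area 28.96 mm²), so the edge portions inside another operand are dropped and the merged outline is re-measured after clipping — boundary = 98.14 mm. So its perimeter = 98.14 mm. Layer 5 is larger (138.00 vs 98.14 mm).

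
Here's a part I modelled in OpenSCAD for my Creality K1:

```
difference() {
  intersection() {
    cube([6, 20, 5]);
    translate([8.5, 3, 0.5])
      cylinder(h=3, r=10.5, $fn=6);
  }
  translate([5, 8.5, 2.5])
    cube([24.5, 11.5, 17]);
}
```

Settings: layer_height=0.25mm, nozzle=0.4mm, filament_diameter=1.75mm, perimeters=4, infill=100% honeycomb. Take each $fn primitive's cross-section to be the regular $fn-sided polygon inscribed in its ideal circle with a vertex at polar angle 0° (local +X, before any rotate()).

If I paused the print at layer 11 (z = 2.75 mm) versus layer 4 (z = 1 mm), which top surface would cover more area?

Layer 11 (z = 2.75): the cube is present — its section is the full 6×20 rectangle (area 120.00 mm²); the r=10.5 cylinder at (8.5, 3) gives a regular 6-gon of circumradius 10.5 (constant along its height) (area = (6/2)·10.500²·sin(360°/6) = 286.44 mm²); After intersecting: the r=10.5 cylinder at (8.5, 3) partially overlaps the 6×20 cube; clipping to the common part keeps 63.41 mm² — area = 63.41 mm²; the cube at (5, 8.5) is present — its section is the full 24.5×11.5 rectangle (area 281.75 mm²); Taking the first minus the rest: starting from the result so far (63.41 mm²), the 24.5×11.5 cube at (5, 8.5) partially overlaps it — only the 3.59 mm² overlap (of its 281.75 mm²) is removed, clipping the outline — area = 59.82 mm². So its area = 59.82 mm². Layer 4 (z = 1): the 6×20 cube contributes its full rectangle (area 120.00 mm²); the cylinder at (8.5, 3): section is a regular 6-gon, circumradius r=10.5 (area = (6/2)·10.500²·sin(360°/6) = 286.44 mm²); Keeping only the common overlap: the r=10.5 cylinder at (8.5, 3) partially overlaps the 6×20 cube; clipping to the common part keeps 63.41 mm² — area = 63.41 mm²; the cube at (5, 8.5) is absent (z outside [2.5, 19.5]); Subtracting the remaining from the first: none of the subtracted shapes is present at this height, so that combined region is unchanged — area = 63.41 mm². So its area = 63.41 mm². Layer 4 is larger (63.41 vs 59.82 mm²).

layer 4 (z = 1 mm)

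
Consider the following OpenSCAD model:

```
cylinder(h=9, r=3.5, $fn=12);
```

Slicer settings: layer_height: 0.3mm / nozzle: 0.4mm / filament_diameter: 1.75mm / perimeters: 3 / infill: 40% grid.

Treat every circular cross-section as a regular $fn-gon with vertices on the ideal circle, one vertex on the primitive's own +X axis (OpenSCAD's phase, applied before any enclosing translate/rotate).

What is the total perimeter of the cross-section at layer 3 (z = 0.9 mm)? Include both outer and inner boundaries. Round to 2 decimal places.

21.74 mm

At z = 0.9 mm: the r=3.5 cylinder gives a regular 12-gon of circumradius 3.5 (constant along its height) (perimeter = 2·12·3.500·sin(180°/12) = 21.74 mm). Overall, the cross-section is a single solid region. Total boundary length (outer) = 21.74 mm.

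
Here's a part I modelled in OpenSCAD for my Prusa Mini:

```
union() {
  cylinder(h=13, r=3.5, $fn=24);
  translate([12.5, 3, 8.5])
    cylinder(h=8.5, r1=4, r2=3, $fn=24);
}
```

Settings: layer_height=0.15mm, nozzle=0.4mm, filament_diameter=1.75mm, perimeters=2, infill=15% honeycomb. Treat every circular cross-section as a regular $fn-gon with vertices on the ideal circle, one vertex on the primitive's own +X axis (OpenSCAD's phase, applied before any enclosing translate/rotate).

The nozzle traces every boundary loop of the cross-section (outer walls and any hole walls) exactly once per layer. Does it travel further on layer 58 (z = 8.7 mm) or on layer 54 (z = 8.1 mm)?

layer 58 (z = 8.7 mm)

Layer 58 (z = 8.7): the r=3.5 cylinder gives a regular 24-gon of circumradius 3.5 (constant along its height) (perimeter = 2·24·3.500·sin(180°/24) = 21.93 mm); the cone at (12.5, 3) contributes a regular 24-gon of circumradius 3.976 (interpolated between r1=4 and r2=3 at t=0.024) (perimeter = 2·24·3.976·sin(180°/24) = 24.91 mm); Merging all regions: the 2 present regions are separate (no shared area or edge), so areas and boundary lengths simply add and each stays a separate island — boundary = 46.84 mm. So its perimeter = 46.84 mm. Layer 54 (z = 8.1): the r=3.5 cylinder gives a regular 24-gon of circumradius 3.5 (constant along its height) (perimeter = 2·24·3.500·sin(180°/24) = 21.93 mm); the cone at (12.5, 3) is absent (z outside [8.5, 17]); Combining (union): only the r=3.5 cylinder is present, so the union is just that shape — boundary = 21.93 mm. So its perimeter = 21.93 mm. Layer 58 is larger (46.84 vs 21.93 mm).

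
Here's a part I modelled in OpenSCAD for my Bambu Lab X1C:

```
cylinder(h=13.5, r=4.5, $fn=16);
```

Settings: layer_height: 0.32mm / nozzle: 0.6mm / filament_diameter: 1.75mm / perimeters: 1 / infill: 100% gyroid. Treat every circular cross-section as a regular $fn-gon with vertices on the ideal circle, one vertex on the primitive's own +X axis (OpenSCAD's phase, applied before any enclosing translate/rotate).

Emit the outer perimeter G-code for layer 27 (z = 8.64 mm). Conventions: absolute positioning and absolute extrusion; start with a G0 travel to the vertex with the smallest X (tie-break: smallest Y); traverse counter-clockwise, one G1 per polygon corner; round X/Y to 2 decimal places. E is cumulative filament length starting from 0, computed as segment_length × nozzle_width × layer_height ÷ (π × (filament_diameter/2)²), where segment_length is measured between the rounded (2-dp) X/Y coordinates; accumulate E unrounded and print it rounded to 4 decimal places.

At z = 8.64 mm: the r=4.5 cylinder contributes a regular 16-gon of circumradius 4.5. The outline is a single polygon with 16 vertices. Extrusion per mm of travel: 0.6 × 0.32 / (π × 0.875²) = 0.079824. Accumulating E over each segment gives final E = 2.2425.

G0 X-4.50 Y0.00 Z8.64
G1 X-4.16 Y-1.72 E0.1400
G1 X-3.18 Y-3.18 E0.2803
G1 X-1.72 Y-4.16 E0.4207
G1 X0.00 Y-4.50 E0.5606
G1 X1.72 Y-4.16 E0.7006
G1 X3.18 Y-3.18 E0.8410
G1 X4.16 Y-1.72 E0.9813
G1 X4.50 Y0.00 E1.1213
G1 X4.16 Y1.72 E1.2612
G1 X3.18 Y3.18 E1.4016
G1 X1.72 Y4.16 E1.5420
G1 X0.00 Y4.50 E1.6819
G1 X-1.72 Y4.16 E1.8219
G1 X-3.18 Y3.18 E1.9622
G1 X-4.16 Y1.72 E2.1026
G1 X-4.50 Y0.00 E2.2425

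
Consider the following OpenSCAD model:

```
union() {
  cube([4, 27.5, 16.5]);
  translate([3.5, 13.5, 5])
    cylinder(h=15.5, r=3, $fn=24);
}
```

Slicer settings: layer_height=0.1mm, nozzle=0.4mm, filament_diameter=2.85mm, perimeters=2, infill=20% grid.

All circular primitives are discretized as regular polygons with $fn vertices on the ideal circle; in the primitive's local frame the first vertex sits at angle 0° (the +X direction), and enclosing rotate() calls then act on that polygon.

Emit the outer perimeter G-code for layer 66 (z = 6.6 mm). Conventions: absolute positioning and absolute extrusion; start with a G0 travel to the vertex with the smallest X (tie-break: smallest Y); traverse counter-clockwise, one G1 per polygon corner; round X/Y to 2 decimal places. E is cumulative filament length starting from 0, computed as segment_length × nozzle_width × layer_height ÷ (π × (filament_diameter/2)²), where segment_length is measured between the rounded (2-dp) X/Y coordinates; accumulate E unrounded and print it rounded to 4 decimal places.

At z = 6.6 mm: the 4×27.5 cube contributes its full rectangle; the r=3 cylinder at (3.5, 13.5) contributes a regular 24-gon of circumradius 3; Taking the union: the regions partially overlap (shared area 16.94 mm²), so overlapping operands fuse into one piece — 1 connected region. The outline is a single polygon with 17 vertices. Extrusion per mm of travel: 0.4 × 0.1 / (π × 1.425²) = 0.006270. Accumulating E over each segment gives final E = 0.4109.

G0 X0.00 Y0.00 Z6.60
G1 X4.00 Y0.00 E0.0251
G1 X4.00 Y10.57 E0.0914
G1 X4.28 Y10.60 E0.0931
G1 X5.00 Y10.90 E0.0980
G1 X5.62 Y11.38 E0.1029
G1 X6.10 Y12.00 E0.1078
G1 X6.40 Y12.72 E0.1127
G1 X6.50 Y13.50 E0.1177
G1 X6.40 Y14.28 E0.1226
G1 X6.10 Y15.00 E0.1275
G1 X5.62 Y15.62 E0.1324
G1 X5.00 Y16.10 E0.1373
G1 X4.28 Y16.40 E0.1422
G1 X4.00 Y16.43 E0.1440
G1 X4.00 Y27.50 E0.2134
G1 X0.00 Y27.50 E0.2385
G1 X0.00 Y0.00 E0.4109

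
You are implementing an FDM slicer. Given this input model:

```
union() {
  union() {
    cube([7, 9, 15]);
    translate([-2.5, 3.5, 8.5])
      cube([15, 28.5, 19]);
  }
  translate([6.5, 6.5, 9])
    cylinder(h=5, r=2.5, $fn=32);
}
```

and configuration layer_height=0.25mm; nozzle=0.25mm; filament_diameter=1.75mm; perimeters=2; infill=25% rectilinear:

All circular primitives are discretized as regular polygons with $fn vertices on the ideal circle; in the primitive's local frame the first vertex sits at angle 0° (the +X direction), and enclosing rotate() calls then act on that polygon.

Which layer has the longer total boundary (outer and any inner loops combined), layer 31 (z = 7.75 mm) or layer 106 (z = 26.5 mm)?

Layer 31 (z = 7.75): the cube (footprint 7×9) is included at this height (perimeter 32.00 mm); the cube at (-2.5, 3.5) is absent (z outside [8.5, 27.5]); Taking the union: only the 7×9 cube is present, so the union is just that shape — boundary = 32.00 mm; the cylinder at (6.5, 6.5) does not reach this height (z outside [9, 14]); Taking the union: only that combined region is present, so the union is just that shape — boundary = 32.00 mm. So its perimeter = 32.00 mm. Layer 106 (z = 26.5): the cube is not intersected at this z (z outside [0, 15]); the 15×28.5 cube at (-2.5, 3.5) contributes its full rectangle (perimeter 87.00 mm); Taking the union: only the 15×28.5 cube at (-2.5, 3.5) is present, so the union is just that shape — boundary = 87.00 mm; the cylinder at (6.5, 6.5) does not reach this height (z outside [9, 14]); Taking the union: only that combined region is present, so the union is just that shape — boundary = 87.00 mm. So its perimeter = 87.00 mm. Layer 106 is larger (87.00 vs 32.00 mm).

layer 106 (z = 26.5 mm)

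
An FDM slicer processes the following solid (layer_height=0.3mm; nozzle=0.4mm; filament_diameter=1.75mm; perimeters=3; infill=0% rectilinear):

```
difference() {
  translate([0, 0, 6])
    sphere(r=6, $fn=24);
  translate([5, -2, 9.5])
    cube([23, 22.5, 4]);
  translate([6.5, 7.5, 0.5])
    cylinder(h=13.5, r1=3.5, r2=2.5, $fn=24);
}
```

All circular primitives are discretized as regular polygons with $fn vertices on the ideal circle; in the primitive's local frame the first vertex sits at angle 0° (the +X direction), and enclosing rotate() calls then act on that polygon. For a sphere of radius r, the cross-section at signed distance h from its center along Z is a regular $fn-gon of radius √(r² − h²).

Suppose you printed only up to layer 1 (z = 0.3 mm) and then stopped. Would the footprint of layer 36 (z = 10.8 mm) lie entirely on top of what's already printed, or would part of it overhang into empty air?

part overhangs

Compare the two slices. At z = 0.3: the r=6 sphere slices to a regular 24-gon of circumradius 1.873 (√(r²−h²) with h=5.7 from center) (area = (24/2)·1.873²·sin(360°/24) = 10.90 mm²); the cube at (5, -2) does not reach this height (z outside [9.5, 13.5]); the cone at (6.5, 7.5) does not reach this height (z outside [0.5, 14]); Subtracting the remaining from the first: none of the subtracted shapes is present at this height, so the r=6 sphere is unchanged — area = 10.90 mm². At z = 10.8: the r=6 sphere contributes a regular 24-gon of circumradius √(6²−4.8²) = 3.600 (area = (24/2)·3.600²·sin(360°/24) = 40.25 mm²); the cube at (5, -2) is present — its section is the full 23×22.5 rectangle (area 517.50 mm²); the cone at (6.5, 7.5): at t=0.763 of its height the radius interpolates to r₁+(r₂−r₁)t = 2.737, giving a regular 24-gon of that circumradius (area = (24/2)·2.737²·sin(360°/24) = 23.27 mm²); After the difference (first − rest): starting from the r=6 sphere (40.25 mm²), the 23×22.5 cube at (5, -2) misses the remaining region (no effect); the cone at (6.5, 7.5) misses the remaining region (no effect) — area = 40.25 mm². Checking containment: at z = 10.8 the cross-section extends beyond the z = 0.3 cross-section by about 29.35 mm².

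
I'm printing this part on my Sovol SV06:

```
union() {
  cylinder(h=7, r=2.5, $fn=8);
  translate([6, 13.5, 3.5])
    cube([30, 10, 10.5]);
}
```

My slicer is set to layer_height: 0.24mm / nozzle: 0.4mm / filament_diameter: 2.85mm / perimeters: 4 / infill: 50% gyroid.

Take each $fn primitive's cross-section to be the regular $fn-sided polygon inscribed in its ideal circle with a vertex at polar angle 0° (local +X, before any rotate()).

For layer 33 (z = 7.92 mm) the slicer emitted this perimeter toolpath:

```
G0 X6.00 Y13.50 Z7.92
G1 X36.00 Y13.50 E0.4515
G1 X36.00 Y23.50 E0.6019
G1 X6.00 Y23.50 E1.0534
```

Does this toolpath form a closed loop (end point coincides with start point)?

no

Start point (G0): (6.00, 13.50). End point (last G1): the path does not return to the start — open.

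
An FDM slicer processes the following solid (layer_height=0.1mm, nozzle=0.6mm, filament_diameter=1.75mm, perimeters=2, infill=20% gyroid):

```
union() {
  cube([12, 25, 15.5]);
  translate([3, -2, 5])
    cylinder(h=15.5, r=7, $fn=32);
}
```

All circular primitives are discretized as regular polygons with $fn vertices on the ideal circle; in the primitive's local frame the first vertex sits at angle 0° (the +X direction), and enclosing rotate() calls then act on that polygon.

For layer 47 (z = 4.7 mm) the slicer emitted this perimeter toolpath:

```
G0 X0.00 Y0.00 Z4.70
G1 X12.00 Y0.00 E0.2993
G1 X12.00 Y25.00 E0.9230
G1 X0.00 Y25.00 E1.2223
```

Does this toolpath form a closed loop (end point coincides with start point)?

Start point (G0): (0.00, 0.00). End point (last G1): the path does not return to the start — open.

no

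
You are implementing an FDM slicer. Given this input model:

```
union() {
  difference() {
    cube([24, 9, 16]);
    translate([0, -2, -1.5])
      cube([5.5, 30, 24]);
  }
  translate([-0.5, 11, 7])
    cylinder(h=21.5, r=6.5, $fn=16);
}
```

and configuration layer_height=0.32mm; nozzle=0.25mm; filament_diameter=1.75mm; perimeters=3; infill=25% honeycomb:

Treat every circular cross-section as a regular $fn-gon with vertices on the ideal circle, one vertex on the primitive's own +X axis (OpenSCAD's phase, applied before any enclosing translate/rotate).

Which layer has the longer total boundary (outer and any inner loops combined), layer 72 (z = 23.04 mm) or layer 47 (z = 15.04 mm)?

Layer 72 (z = 23.04): the cube is not intersected at this z (z outside [0, 16]); the cube at (0, -2) does not reach this height (z outside [-1.5, 22.5]); Taking the first minus the rest: the first operand is absent here, so nothing remains; the r=6.5 cylinder at (-0.5, 11) contributes a regular 16-gon of circumradius 6.5 (perimeter = 2·16·6.500·sin(180°/16) = 40.58 mm); Taking the union: only the r=6.5 cylinder at (-0.5, 11) is present, so the union is just that shape — boundary = 40.58 mm. So its perimeter = 40.58 mm. Layer 47 (z = 15.04): the cube is present — its section is the full 24×9 rectangle (perimeter 66.00 mm); the cube at (0, -2) (footprint 5.5×30) is included at this height (perimeter 71.00 mm); After the difference (first − rest): starting from the 24×9 cube, the 5.5×30 cube at (0, -2) partially overlaps it — only the 49.50 mm² overlap (of its 165.00 mm²) is removed, clipping the outline — boundary = 55.00 mm; the r=6.5 cylinder at (-0.5, 11) contributes a regular 16-gon of circumradius 6.5 (perimeter = 2·16·6.500·sin(180°/16) = 40.58 mm); Merging all regions: the regions partially overlap (shared area 0.03 mm²), so the edge portions inside another operand are dropped and the merged outline is re-measured after clipping — boundary = 94.47 mm. So its perimeter = 94.47 mm. Layer 47 is larger (94.47 vs 40.58 mm).

layer 47 (z = 15.04 mm)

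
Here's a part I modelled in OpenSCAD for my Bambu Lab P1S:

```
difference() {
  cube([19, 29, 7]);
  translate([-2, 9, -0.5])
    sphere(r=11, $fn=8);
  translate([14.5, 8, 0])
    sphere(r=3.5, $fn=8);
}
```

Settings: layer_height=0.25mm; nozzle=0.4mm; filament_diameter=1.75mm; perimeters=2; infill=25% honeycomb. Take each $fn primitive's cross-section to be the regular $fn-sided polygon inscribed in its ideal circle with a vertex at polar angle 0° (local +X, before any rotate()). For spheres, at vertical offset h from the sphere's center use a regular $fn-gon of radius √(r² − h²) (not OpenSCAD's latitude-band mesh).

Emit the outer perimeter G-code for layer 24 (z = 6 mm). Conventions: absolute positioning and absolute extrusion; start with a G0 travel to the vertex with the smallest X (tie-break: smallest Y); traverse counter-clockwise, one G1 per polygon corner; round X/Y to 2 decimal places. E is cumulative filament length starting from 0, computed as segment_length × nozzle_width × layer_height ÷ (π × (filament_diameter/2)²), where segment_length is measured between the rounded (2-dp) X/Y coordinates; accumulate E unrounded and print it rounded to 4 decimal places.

G0 X0.00 Y0.00 Z6.00
G1 X19.00 Y0.00 E0.7899
G1 X19.00 Y29.00 E1.9956
G1 X0.00 Y29.00 E2.7855
G1 X0.00 Y17.05 E3.2824
G1 X4.27 Y15.27 E3.4747
G1 X6.87 Y9.00 E3.7569
G1 X4.27 Y2.73 E4.0391
G1 X0.00 Y0.95 E4.2314
G1 X0.00 Y0.00 E4.2709

At z = 6 mm: the 19×29 cube contributes its full rectangle; the r=11 sphere at (-2, 9) slices to a regular 8-gon of circumradius 8.874 (√(r²−h²) with h=6.5 from center); the sphere at (14.5, 8) is absent (|z−center|=6.000 > r=3.5); Taking the first minus the rest: starting from the 19×29 cube, the r=11 sphere at (-2, 9) partially overlaps it — only the 77.53 mm² overlap (of its 222.74 mm²) is removed, clipping the outline — 1 connected region. The outline is a single polygon with 9 vertices. Extrusion per mm of travel: 0.4 × 0.25 / (π × 0.875²) = 0.041575. Accumulating E over each segment gives final E = 4.2709.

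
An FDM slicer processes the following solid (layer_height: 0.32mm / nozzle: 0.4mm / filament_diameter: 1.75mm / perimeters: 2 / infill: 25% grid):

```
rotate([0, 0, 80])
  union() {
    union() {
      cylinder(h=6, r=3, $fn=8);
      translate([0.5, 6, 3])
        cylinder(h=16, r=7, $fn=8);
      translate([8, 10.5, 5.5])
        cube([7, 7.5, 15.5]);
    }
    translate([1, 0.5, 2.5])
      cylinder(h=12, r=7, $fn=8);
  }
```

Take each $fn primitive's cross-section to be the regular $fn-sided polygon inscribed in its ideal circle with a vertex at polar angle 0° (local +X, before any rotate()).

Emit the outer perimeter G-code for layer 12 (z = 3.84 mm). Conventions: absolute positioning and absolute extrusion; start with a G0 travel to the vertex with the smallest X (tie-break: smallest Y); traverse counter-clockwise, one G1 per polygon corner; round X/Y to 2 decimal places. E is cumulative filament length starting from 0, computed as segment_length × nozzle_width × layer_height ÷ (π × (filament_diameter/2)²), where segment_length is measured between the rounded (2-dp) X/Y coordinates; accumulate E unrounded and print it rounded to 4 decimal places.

G0 X-12.72 Y2.75 Z3.84
G1 X-11.56 Y-2.48 E0.2851
G1 X-7.04 Y-5.36 E0.5703
G1 X-3.49 Y-4.57 E0.7638
G1 X-1.53 Y-5.82 E0.8875
G1 X3.70 Y-4.66 E1.1726
G1 X6.57 Y-0.14 E1.4576
G1 X5.42 Y5.09 E1.7425
G1 X0.90 Y7.97 E2.0277
G1 X-2.65 Y7.18 E2.2213
G1 X-4.61 Y8.43 E2.3450
G1 X-9.84 Y7.27 E2.6301
G1 X-12.72 Y2.75 E2.9153

At z = 3.84 mm: the r=3 cylinder gives a regular 8-gon of circumradius 3 (constant along its height); the r=7 cylinder at (0.5, 6) gives a regular 8-gon of circumradius 7 (constant along its height); the cube at (8, 10.5) does not reach this height (z outside [5.5, 21]); Taking the union: the regions partially overlap (shared area 14.93 mm²), so overlapping operands fuse into one piece — 1 connected region; the r=7 cylinder at (1, 0.5) contributes a regular 8-gon of circumradius 7; Combining (union): the regions partially overlap (shared area 78.08 mm²), so overlapping operands fuse into one piece — 1 connected region; (rotated 80° about Z; rotation is an isometry so areas/perimeters/island counts are preserved). The outline is a single polygon with 12 vertices. Extrusion per mm of travel: 0.4 × 0.32 / (π × 0.875²) = 0.053216. Accumulating E over each segment gives final E = 2.9153.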